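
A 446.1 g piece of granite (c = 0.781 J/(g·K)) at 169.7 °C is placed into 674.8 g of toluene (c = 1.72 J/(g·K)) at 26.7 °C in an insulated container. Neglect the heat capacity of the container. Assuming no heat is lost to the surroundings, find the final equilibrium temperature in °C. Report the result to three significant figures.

Heat lost by granite = heat gained by toluene.
(446.1)(0.781)(169.7 − T) = (674.8)(1.72)(T − 26.7)
348.4041 (169.7 − T) = 1160.656 (T − 26.7)
59124 − 348.4041 T = 1160.656 T − 30990
90114 = 1509.0601 T
T = 59.72 °C

T_f = 59.7 °C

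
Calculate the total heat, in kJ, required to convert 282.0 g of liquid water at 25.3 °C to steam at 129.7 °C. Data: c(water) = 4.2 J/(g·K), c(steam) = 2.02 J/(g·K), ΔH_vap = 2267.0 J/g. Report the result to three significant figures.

q = 745 kJ

q1 (heat water 25.3→100.0 °C): 282.0 × 4.2 × 74.7 = 88475 J
q2 (vaporize at 100 °C): 282.0 × 2267.0 = 639294 J
q3 (heat steam 100.0→129.7 °C): 282.0 × 2.02 × 29.7 = 16918 J
Total: 88475 + 639294 + 16918 = 744687 J = 745 kJ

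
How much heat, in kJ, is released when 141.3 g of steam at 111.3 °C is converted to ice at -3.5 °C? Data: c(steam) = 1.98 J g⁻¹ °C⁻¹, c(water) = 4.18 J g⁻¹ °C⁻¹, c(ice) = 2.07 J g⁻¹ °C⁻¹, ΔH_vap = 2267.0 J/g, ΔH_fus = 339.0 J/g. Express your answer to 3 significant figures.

q = 431 kJ

q1 (cool steam 111.3→100 °C): 141.3 × 1.98 × 11.3 = 3161 J
q2 (condense at 100 °C): 141.3 × 2267.0 = 320327 J
q3 (cool water 100→0 °C): 141.3 × 4.18 × 100.0 = 59063 J
q4 (freeze at 0 °C): 141.3 × 339.0 = 47901 J
q5 (cool ice 0→-3.5 °C): 141.3 × 2.07 × 3.5 = 1024 J
Total: 3161 + 320327 + 59063 + 47901 + 1024 = 431476 J = 431 kJ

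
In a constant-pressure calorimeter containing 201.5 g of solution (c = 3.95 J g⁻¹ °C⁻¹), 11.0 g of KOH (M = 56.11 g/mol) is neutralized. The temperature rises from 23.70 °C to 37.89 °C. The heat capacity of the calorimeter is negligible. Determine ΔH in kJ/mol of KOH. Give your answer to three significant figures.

|ΔT| = |37.89 − 23.70| = 14.19 °C
|q_surr| = (201.5 × 3.95) × 14.19 = 795.925 × 14.19 = 11290 J
n(KOH) = 11.0 / 56.11 = 0.1960 mol
Temperature rose, so q_rxn = −|q_surr| = -11.29 kJ
ΔH = q_rxn / n = -57.60 kJ/mol

ΔH = -57.6 kJ/mol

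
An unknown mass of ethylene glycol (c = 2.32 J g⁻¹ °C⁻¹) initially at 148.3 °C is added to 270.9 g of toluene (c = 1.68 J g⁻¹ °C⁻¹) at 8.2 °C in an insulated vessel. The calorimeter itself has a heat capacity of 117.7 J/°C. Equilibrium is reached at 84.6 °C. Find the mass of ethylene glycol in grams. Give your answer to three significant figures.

m = 296 g

q_gained = (270.9 × 1.68 + 117.7) × (84.6 − 8.2) = 43760 J
q_lost = m × 2.32 × (148.3 − 84.6) = 147.784 m
m = 43760 / 147.784 = 296 g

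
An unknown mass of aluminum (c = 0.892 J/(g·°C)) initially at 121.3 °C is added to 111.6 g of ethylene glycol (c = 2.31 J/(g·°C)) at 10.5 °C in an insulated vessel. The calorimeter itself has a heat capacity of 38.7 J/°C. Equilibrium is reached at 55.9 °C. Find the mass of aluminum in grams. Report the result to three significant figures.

m = 231 g

q_gained = (111.6 × 2.31 + 38.7) × (55.9 − 10.5) = 13460 J
q_lost = m × 0.892 × (121.3 − 55.9) = 58.3368 m
m = 13460 / 58.3368 = 231 g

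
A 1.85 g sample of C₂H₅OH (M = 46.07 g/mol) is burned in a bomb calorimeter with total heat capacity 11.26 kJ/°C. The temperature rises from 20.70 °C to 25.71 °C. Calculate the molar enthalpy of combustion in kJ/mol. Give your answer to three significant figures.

ΔT = 25.71 − 20.70 = 5.01 °C
q_cal = C_cal × ΔT = 11.26 × 5.01 = 56.4126 kJ
n = 1.85 / 46.07 = 0.04016 mol
q_rxn = −q_cal = -56.4126 kJ
ΔH = -56.4126 / 0.04016 = -1404.7 kJ/mol

ΔH = -1400 kJ/mol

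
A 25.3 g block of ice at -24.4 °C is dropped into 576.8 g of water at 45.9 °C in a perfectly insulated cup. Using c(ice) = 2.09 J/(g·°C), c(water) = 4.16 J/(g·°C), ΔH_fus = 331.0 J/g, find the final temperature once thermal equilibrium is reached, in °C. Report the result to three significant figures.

T_f = 40.1 °C

Heat to bring ice to 0 °C and melt it: q₁ = 25.3×2.09×24.4 + 25.3×331.0 = 9664.5 J
Heat the water can supply cooling to 0 °C: 576.8×4.16×45.9 = 110136 J > q₁, so all ice melts.
Energy balance: 576.8×4.16×(45.9 − T) = 9664.5 + 25.3×4.16×(T − 0)
2399.488(45.9 − T) = 9664.5 + 105.248 T
110136 − 9664.5 = 2504.736 T
T = 100471.5 / 2504.736 = 40.11 °C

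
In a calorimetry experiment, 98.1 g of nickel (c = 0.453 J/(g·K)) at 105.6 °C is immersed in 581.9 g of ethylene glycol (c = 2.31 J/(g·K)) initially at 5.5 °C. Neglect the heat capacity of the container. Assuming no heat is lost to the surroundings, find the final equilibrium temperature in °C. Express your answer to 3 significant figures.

Heat lost by nickel = heat gained by ethylene glycol.
(98.1)(0.453)(105.6 − T) = (581.9)(2.31)(T − 5.5)
44.4393 (105.6 − T) = 1344.189 (T − 5.5)
4692.8 − 44.4393 T = 1344.189 T − 7393.0
12085.8 = 1388.6283 T
T = 8.703 °C

T_f = 8.70 °C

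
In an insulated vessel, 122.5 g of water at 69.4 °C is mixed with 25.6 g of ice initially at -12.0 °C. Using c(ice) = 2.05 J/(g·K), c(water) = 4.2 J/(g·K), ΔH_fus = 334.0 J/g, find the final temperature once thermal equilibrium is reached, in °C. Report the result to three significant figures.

Heat to bring ice to 0 °C and melt it: q₁ = 25.6×2.05×12.0 + 25.6×334.0 = 9180.2 J
Heat the water can supply cooling to 0 °C: 122.5×4.2×69.4 = 35706.3 J > q₁, so all ice melts.
Energy balance: 122.5×4.2×(69.4 − T) = 9180.2 + 25.6×4.2×(T − 0)
514.5(69.4 − T) = 9180.2 + 107.52 T
35706.3 − 9180.2 = 622.02 T
T = 26526.1 / 622.02 = 42.645 °C

T_f = 42.6 °C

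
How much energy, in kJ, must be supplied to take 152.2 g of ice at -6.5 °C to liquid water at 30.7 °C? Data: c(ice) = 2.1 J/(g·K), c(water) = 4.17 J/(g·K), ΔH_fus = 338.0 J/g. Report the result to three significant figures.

q = 73.0 kJ

q1 (heat ice -6.5→0.0 °C): 152.2 × 2.1 × 6.5 = 2078 J
q2 (melt at 0 °C): 152.2 × 338.0 = 51444 J
q3 (heat water 0.0→30.7 °C): 152.2 × 4.17 × 30.7 = 19484 J
Total: 2078 + 51444 + 19484 = 73006 J = 73.0 kJ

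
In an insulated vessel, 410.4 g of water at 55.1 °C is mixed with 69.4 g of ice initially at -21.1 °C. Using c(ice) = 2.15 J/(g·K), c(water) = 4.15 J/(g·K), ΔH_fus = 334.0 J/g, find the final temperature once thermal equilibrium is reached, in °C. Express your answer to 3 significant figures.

T_f = 33.9 °C

Heat to bring ice to 0 °C and melt it: q₁ = 69.4×2.15×21.1 + 69.4×334.0 = 26328 J
Heat the water can supply cooling to 0 °C: 410.4×4.15×55.1 = 93844.1 J > q₁, so all ice melts.
Energy balance: 410.4×4.15×(55.1 − T) = 26328 + 69.4×4.15×(T − 0)
1703.16(55.1 − T) = 26328 + 288.01 T
93844.1 − 26328 = 1991.17 T
T = 67516.1 / 1991.17 = 33.91 °C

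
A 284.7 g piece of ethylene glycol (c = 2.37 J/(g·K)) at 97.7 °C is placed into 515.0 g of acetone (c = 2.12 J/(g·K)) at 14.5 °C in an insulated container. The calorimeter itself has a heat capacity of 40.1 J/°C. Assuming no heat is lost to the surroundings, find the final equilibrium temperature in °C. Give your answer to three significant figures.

T_f = 45.6 °C

Heat lost by ethylene glycol = heat gained by acetone + calorimeter.
(284.7)(2.37)(97.7 − T) = [(515.0)(2.12) + 40.1](T − 14.5)
674.739 (97.7 − T) = 1131.9 (T − 14.5)
65922 − 674.739 T = 1131.9 T − 16413
82335 = 1806.639 T
T = 45.57 °C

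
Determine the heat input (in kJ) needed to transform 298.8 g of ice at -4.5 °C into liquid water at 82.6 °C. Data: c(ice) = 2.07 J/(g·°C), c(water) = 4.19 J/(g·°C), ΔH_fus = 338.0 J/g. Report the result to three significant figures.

q1 (heat ice -4.5→0.0 °C): 298.8 × 2.07 × 4.5 = 2783 J
q2 (melt at 0 °C): 298.8 × 338.0 = 100994 J
q3 (heat water 0.0→82.6 °C): 298.8 × 4.19 × 82.6 = 103413 J
Total: 2783 + 100994 + 103413 = 207190 J = 207 kJ

q = 207 kJ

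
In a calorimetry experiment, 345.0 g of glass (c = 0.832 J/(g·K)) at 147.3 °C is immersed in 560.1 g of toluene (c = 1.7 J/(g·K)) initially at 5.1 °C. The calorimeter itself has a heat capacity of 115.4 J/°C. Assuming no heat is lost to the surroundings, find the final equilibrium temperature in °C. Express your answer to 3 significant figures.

T_f = 35.2 °C

Heat lost by glass = heat gained by toluene + calorimeter.
(345.0)(0.832)(147.3 − T) = [(560.1)(1.7) + 115.4](T − 5.1)
287.04 (147.3 − T) = 1067.57 (T − 5.1)
42281 − 287.04 T = 1067.57 T − 5444.6
47725.6 = 1354.61 T
T = 35.23 °C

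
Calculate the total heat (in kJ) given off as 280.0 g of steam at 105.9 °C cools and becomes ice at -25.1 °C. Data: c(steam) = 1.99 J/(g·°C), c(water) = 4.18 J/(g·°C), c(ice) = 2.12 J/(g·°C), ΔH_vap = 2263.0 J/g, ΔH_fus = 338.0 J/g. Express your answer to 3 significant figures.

q = 864 kJ

q1 (cool steam 105.9→100 °C): 280.0 × 1.99 × 5.9 = 3287 J
q2 (condense at 100 °C): 280.0 × 2263.0 = 633640 J
q3 (cool water 100→0 °C): 280.0 × 4.18 × 100.0 = 117040 J
q4 (freeze at 0 °C): 280.0 × 338.0 = 94640 J
q5 (cool ice 0→-25.1 °C): 280.0 × 2.12 × 25.1 = 14899 J
Total: 3287 + 633640 + 117040 + 94640 + 14899 = 863506 J = 864 kJ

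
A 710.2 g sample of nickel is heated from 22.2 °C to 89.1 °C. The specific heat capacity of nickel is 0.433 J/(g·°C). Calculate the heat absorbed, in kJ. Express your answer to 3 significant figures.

q = m c ΔT = 710.2 × 0.433 × (89.1 − 22.2)
q = 710.2 × 0.433 × 66.9 = 20570 J = 20.6 kJ

q = 20.6 kJ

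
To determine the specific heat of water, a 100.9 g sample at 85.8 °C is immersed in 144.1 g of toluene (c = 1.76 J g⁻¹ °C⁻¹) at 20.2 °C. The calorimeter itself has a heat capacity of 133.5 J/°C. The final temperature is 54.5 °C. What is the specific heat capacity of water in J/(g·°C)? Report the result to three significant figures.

c = 4.20 J/(g·°C)

q_gained = (144.1 × 1.76 + 133.5) × (54.5 − 20.2) = 13280 J
q_lost = 100.9 × c × (85.8 − 54.5) = 3158.17 c
Set equal: c = 13280 / 3158.17 = 4.20 J/(g·°C)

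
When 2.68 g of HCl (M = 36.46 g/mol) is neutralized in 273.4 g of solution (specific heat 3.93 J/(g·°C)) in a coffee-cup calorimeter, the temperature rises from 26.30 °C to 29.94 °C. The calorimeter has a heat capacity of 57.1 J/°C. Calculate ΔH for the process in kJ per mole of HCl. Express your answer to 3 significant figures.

ΔH = -56.0 kJ/mol

|ΔT| = |29.94 − 26.30| = 3.64 °C
|q_surr| = (273.4 × 3.93 + 57.1) × 3.64 = 1131.562 × 3.64 = 4119 J
n(HCl) = 2.68 / 36.46 = 0.07351 mol
Temperature rose, so q_rxn = −|q_surr| = -4.119 kJ
ΔH = q_rxn / n = -56.03 kJ/mol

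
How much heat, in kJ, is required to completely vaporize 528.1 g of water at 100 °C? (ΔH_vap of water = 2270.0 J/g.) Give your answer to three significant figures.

q = m × ΔH_vap = 528.1 × 2270.0 = 1199000 J = 1200 kJ

q = 1200 kJ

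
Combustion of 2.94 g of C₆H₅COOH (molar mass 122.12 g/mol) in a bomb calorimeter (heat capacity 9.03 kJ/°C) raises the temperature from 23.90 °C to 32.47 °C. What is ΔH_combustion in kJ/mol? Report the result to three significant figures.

ΔH = -3210 kJ/mol

ΔT = 32.47 − 23.90 = 8.57 °C
q_cal = C_cal × ΔT = 9.03 × 8.57 = 77.3871 kJ
n = 2.94 / 122.12 = 0.024075 mol
q_rxn = −q_cal = -77.3871 kJ
ΔH = -77.3871 / 0.024075 = -3214 kJ/mol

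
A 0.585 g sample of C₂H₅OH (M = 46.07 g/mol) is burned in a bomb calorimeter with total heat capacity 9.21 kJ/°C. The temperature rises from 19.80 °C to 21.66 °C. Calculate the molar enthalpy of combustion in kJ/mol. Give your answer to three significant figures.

ΔT = 21.66 − 19.80 = 1.86 °C
q_cal = C_cal × ΔT = 9.21 × 1.86 = 17.1306 kJ
n = 0.585 / 46.07 = 0.01270 mol
q_rxn = −q_cal = -17.1306 kJ
ΔH = -17.1306 / 0.01270 = -1349 kJ/mol

ΔH = -1350 kJ/mol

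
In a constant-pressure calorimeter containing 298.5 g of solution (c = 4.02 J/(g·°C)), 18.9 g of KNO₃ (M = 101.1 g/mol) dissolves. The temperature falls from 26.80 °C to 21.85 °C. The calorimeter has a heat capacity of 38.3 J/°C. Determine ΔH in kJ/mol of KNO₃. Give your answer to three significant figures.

ΔH = 32.8 kJ/mol

|ΔT| = |21.85 − 26.80| = 4.95 °C
|q_surr| = (298.5 × 4.02 + 38.3) × 4.95 = 1238.27 × 4.95 = 6129 J
n(KNO₃) = 18.9 / 101.1 = 0.1869 mol
Temperature fell, so q_rxn = +|q_surr| = 6.129 kJ
ΔH = q_rxn / n = 32.79 kJ/mol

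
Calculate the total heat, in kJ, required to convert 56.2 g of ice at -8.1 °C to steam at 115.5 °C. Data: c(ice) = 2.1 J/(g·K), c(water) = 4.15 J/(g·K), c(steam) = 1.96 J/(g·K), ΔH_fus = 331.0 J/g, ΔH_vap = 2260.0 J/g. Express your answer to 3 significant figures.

q = 172 kJ

q1 (heat ice -8.1→0.0 °C): 56.2 × 2.1 × 8.1 = 956 J
q2 (melt at 0 °C): 56.2 × 331.0 = 18602 J
q3 (heat water 0.0→100.0 °C): 56.2 × 4.15 × 100.0 = 23323 J
q4 (vaporize at 100 °C): 56.2 × 2260.0 = 127012 J
q5 (heat steam 100.0→115.5 °C): 56.2 × 1.96 × 15.5 = 1707 J
Total: 956 + 18602 + 23323 + 127012 + 1707 = 171600 J = 172 kJ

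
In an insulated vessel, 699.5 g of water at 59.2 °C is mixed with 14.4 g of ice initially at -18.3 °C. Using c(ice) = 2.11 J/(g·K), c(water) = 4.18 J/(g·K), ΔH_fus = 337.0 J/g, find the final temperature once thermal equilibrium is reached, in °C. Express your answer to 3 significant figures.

T_f = 56.2 °C

Heat to bring ice to 0 °C and melt it: q₁ = 14.4×2.11×18.3 + 14.4×337.0 = 5408.8 J
Heat the water can supply cooling to 0 °C: 699.5×4.18×59.2 = 173095 J > q₁, so all ice melts.
Energy balance: 699.5×4.18×(59.2 − T) = 5408.8 + 14.4×4.18×(T − 0)
2923.91(59.2 − T) = 5408.8 + 60.192 T
173095 − 5408.8 = 2984.102 T
T = 167686.2 / 2984.102 = 56.19 °C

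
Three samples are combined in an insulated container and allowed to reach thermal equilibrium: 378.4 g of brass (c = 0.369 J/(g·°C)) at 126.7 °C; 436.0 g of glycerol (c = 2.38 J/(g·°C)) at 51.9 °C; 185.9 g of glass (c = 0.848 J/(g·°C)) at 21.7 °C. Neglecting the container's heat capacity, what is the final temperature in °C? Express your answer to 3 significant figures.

Σ mᵢcᵢ(T − Tᵢ) = 0  ⇒  T = Σ mᵢcᵢTᵢ / Σ mᵢcᵢ
Σ mᵢcᵢ = 378.4×0.369 + 436.0×2.38 + 185.9×0.848 = 1334.9528
Σ mᵢcᵢTᵢ = 139.6296×126.7 + 1037.68×51.9 + 157.6432×21.7 = 74968
T = 74968 / 1334.9528 = 56.16 °C

T_f = 56.2 °C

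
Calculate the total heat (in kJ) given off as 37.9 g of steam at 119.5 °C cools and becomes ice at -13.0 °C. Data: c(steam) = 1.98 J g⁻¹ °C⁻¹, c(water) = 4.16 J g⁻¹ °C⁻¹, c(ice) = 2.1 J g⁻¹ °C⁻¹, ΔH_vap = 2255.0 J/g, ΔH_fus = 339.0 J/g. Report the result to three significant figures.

q = 117 kJ

q1 (cool steam 119.5→100 °C): 37.9 × 1.98 × 19.5 = 1463 J
q2 (condense at 100 °C): 37.9 × 2255.0 = 85465 J
q3 (cool water 100→0 °C): 37.9 × 4.16 × 100.0 = 15766 J
q4 (freeze at 0 °C): 37.9 × 339.0 = 12848 J
q5 (cool ice 0→-13.0 °C): 37.9 × 2.1 × 13.0 = 1035 J
Total: 1463 + 85465 + 15766 + 12848 + 1035 = 116577 J = 117 kJ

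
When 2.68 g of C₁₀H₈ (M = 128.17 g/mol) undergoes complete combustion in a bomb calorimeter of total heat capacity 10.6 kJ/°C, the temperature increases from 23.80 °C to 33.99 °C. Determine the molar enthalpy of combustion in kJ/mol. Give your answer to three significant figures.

ΔH = -5170 kJ/mol

ΔT = 33.99 − 23.80 = 10.19 °C
q_cal = C_cal × ΔT = 10.6 × 10.19 = 108.014 kJ
n = 2.68 / 128.17 = 0.02091 mol
q_rxn = −q_cal = -108.014 kJ
ΔH = -108.014 / 0.02091 = -5166 kJ/mol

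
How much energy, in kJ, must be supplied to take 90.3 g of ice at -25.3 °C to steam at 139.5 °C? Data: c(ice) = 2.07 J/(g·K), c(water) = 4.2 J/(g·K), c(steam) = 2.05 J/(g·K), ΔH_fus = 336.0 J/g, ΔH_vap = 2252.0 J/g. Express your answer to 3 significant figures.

q = 284 kJ

q1 (heat ice -25.3→0.0 °C): 90.3 × 2.07 × 25.3 = 4729 J
q2 (melt at 0 °C): 90.3 × 336.0 = 30341 J
q3 (heat water 0.0→100.0 °C): 90.3 × 4.2 × 100.0 = 37926 J
q4 (vaporize at 100 °C): 90.3 × 2252.0 = 203356 J
q5 (heat steam 100.0→139.5 °C): 90.3 × 2.05 × 39.5 = 7312 J
Total: 4729 + 30341 + 37926 + 203356 + 7312 = 283664 J = 284 kJ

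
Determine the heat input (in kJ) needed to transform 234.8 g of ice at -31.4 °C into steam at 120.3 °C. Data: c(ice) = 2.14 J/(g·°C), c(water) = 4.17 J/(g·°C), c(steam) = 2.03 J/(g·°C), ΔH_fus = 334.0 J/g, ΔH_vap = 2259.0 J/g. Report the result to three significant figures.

q = 732 kJ

q1 (heat ice -31.4→0.0 °C): 234.8 × 2.14 × 31.4 = 15778 J
q2 (melt at 0 °C): 234.8 × 334.0 = 78423 J
q3 (heat water 0.0→100.0 °C): 234.8 × 4.17 × 100.0 = 97912 J
q4 (vaporize at 100 °C): 234.8 × 2259.0 = 530413 J
q5 (heat steam 100.0→120.3 °C): 234.8 × 2.03 × 20.3 = 9676 J
Total: 15778 + 78423 + 97912 + 530413 + 9676 = 732202 J = 732 kJ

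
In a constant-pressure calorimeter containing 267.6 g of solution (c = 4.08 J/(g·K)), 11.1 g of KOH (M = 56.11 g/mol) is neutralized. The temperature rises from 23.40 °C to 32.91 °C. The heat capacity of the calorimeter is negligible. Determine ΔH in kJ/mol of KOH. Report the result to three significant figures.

ΔH = -52.5 kJ/mol

|ΔT| = |32.91 − 23.40| = 9.51 °C
|q_surr| = (267.6 × 4.08) × 9.51 = 1091.808 × 9.51 = 10380 J
n(KOH) = 11.1 / 56.11 = 0.1978 mol
Temperature rose, so q_rxn = −|q_surr| = -10.38 kJ
ΔH = q_rxn / n = -52.48 kJ/mol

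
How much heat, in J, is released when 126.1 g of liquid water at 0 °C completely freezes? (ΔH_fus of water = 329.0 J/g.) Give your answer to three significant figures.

q = m × ΔH_fus = 126.1 × 329.0 = 41490 J

q = 41500 J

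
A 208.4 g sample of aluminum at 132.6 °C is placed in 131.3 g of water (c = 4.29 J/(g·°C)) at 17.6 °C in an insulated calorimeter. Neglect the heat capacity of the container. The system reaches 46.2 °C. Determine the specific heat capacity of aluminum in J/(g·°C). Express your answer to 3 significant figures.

q_gained = (131.3 × 4.29) × (46.2 − 17.6) = 16110 J
q_lost = 208.4 × c × (132.6 − 46.2) = 18005.76 c
Set equal: c = 16110 / 18005.76 = 0.895 J/(g·°C)

c = 0.895 J/(g·°C)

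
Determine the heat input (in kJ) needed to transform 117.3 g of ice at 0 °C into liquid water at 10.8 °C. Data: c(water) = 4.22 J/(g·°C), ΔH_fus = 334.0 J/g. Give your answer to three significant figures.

q1 (melt at 0 °C): 117.3 × 334.0 = 39178 J
q2 (heat water 0.0→10.8 °C): 117.3 × 4.22 × 10.8 = 5346 J
Total: 39178 + 5346 = 44524 J = 44.5 kJ

q = 44.5 kJ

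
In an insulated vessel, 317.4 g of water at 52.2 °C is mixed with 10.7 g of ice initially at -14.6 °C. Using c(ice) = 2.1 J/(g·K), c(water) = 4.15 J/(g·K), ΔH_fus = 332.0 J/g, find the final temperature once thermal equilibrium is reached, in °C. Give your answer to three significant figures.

Heat to bring ice to 0 °C and melt it: q₁ = 10.7×2.1×14.6 + 10.7×332.0 = 3880.5 J
Heat the water can supply cooling to 0 °C: 317.4×4.15×52.2 = 68758.4 J > q₁, so all ice melts.
Energy balance: 317.4×4.15×(52.2 − T) = 3880.5 + 10.7×4.15×(T − 0)
1317.21(52.2 − T) = 3880.5 + 44.405 T
68758.4 − 3880.5 = 1361.615 T
T = 64877.9 / 1361.615 = 47.648 °C

T_f = 47.6 °C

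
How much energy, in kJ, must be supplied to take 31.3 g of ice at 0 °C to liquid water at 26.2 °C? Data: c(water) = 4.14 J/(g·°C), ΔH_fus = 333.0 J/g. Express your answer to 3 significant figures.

q1 (melt at 0 °C): 31.3 × 333.0 = 10423 J
q2 (heat water 0.0→26.2 °C): 31.3 × 4.14 × 26.2 = 3395 J
Total: 10423 + 3395 = 13818 J = 13.8 kJ

q = 13.8 kJ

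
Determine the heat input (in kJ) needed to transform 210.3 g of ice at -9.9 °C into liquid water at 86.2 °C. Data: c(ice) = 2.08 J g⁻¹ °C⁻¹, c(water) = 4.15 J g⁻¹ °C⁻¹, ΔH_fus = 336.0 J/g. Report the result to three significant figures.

q1 (heat ice -9.9→0.0 °C): 210.3 × 2.08 × 9.9 = 4330 J
q2 (melt at 0 °C): 210.3 × 336.0 = 70661 J
q3 (heat water 0.0→86.2 °C): 210.3 × 4.15 × 86.2 = 75231 J
Total: 4330 + 70661 + 75231 = 150222 J = 150 kJ

q = 150 kJ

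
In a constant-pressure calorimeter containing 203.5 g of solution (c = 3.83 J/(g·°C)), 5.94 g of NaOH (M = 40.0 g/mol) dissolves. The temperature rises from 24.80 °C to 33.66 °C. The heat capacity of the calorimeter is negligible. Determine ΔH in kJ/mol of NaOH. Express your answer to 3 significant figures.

|ΔT| = |33.66 − 24.80| = 8.86 °C
|q_surr| = (203.5 × 3.83) × 8.86 = 779.405 × 8.86 = 6906 J
n(NaOH) = 5.94 / 40.0 = 0.1485 mol
Temperature rose, so q_rxn = −|q_surr| = -6.906 kJ
ΔH = q_rxn / n = -46.51 kJ/mol

ΔH = -46.5 kJ/mol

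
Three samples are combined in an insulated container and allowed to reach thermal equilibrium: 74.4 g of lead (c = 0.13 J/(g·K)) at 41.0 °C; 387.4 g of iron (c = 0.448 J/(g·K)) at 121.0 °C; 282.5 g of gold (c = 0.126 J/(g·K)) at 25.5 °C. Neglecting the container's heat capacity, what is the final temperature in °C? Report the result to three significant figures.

Σ mᵢcᵢ(T − Tᵢ) = 0  ⇒  T = Σ mᵢcᵢTᵢ / Σ mᵢcᵢ
Σ mᵢcᵢ = 74.4×0.13 + 387.4×0.448 + 282.5×0.126 = 218.8222
Σ mᵢcᵢTᵢ = 9.672×41.0 + 173.5552×121.0 + 35.595×25.5 = 22304
T = 22304 / 218.8222 = 101.9 °C

T_f = 102 °C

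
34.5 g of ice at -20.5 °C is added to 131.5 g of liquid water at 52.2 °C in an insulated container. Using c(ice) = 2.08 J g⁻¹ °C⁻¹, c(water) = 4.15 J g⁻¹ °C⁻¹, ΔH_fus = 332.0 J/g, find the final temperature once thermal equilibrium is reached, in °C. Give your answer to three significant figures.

T_f = 22.6 °C

Heat to bring ice to 0 °C and melt it: q₁ = 34.5×2.08×20.5 + 34.5×332.0 = 12925 J
Heat the water can supply cooling to 0 °C: 131.5×4.15×52.2 = 28486.8 J > q₁, so all ice melts.
Energy balance: 131.5×4.15×(52.2 − T) = 12925 + 34.5×4.15×(T − 0)
545.725(52.2 − T) = 12925 + 143.175 T
28486.8 − 12925 = 688.900 T
T = 15561.8 / 688.900 = 22.59 °C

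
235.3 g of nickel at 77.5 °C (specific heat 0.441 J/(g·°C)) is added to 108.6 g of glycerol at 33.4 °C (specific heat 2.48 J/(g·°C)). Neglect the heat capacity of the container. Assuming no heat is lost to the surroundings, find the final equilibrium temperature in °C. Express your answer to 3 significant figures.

Heat lost by nickel = heat gained by glycerol.
(235.3)(0.441)(77.5 − T) = (108.6)(2.48)(T − 33.4)
103.7673 (77.5 − T) = 269.328 (T − 33.4)
8042.0 − 103.7673 T = 269.328 T − 8995.6
17037.6 = 373.0953 T
T = 45.67 °C

T_f = 45.7 °C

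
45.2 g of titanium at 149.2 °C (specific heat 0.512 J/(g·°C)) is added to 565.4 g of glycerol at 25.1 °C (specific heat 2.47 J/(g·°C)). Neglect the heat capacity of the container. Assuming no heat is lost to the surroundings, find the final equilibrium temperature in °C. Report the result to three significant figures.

T_f = 27.1 °C

Heat lost by titanium = heat gained by glycerol.
(45.2)(0.512)(149.2 − T) = (565.4)(2.47)(T − 25.1)
23.1424 (149.2 − T) = 1396.538 (T − 25.1)
3452.8 − 23.1424 T = 1396.538 T − 35053
38505.8 = 1419.6804 T
T = 27.12 °C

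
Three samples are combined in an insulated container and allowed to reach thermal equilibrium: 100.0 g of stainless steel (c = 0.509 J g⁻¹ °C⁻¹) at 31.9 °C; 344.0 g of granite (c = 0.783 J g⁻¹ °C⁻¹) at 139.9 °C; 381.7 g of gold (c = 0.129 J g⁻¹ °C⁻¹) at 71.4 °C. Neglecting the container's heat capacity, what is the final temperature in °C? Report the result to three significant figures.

Σ mᵢcᵢ(T − Tᵢ) = 0  ⇒  T = Σ mᵢcᵢTᵢ / Σ mᵢcᵢ
Σ mᵢcᵢ = 100.0×0.509 + 344.0×0.783 + 381.7×0.129 = 369.4913
Σ mᵢcᵢTᵢ = 50.9×31.9 + 269.352×139.9 + 49.2393×71.4 = 42822
T = 42822 / 369.4913 = 115.9 °C

T_f = 116 °C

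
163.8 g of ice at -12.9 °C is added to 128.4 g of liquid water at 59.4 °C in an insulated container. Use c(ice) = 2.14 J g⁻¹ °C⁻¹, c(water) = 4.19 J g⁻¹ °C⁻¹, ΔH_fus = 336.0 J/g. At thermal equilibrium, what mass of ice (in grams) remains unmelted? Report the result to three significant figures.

Heat to warm all ice to 0 °C: 163.8×2.14×12.9 = 4521.86 J
Heat released by water cooling to 0 °C: 128.4×4.19×59.4 = 31957.0 J
31957.0 J < 4521.86 + 163.8×336.0 = 59558.66 J, so not all ice melts; final T = 0 °C.
Heat left for melting: 31957.0 − 4521.86 = 27435.14 J
Mass melted = 27435.14 / 336.0 = 81.652 g
Ice remaining = 163.8 − 81.652 = 82.148 g

m_ice remaining = 82.1 g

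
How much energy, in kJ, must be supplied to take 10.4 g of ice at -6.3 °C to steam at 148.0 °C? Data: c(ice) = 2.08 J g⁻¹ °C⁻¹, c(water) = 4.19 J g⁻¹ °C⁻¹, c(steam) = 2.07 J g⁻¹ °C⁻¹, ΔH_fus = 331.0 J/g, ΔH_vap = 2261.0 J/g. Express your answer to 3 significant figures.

q1 (heat ice -6.3→0.0 °C): 10.4 × 2.08 × 6.3 = 136 J
q2 (melt at 0 °C): 10.4 × 331.0 = 3442 J
q3 (heat water 0.0→100.0 °C): 10.4 × 4.19 × 100.0 = 4358 J
q4 (vaporize at 100 °C): 10.4 × 2261.0 = 23514 J
q5 (heat steam 100.0→148.0 °C): 10.4 × 2.07 × 48.0 = 1033 J
Total: 136 + 3442 + 4358 + 23514 + 1033 = 32483 J = 32.5 kJ

q = 32.5 kJ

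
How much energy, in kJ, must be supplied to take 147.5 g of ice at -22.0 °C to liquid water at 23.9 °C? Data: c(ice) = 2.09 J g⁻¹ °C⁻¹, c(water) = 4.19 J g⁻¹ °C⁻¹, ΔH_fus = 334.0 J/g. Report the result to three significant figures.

q = 70.8 kJ

q1 (heat ice -22.0→0.0 °C): 147.5 × 2.09 × 22.0 = 6782 J
q2 (melt at 0 °C): 147.5 × 334.0 = 49265 J
q3 (heat water 0.0→23.9 °C): 147.5 × 4.19 × 23.9 = 14771 J
Total: 6782 + 49265 + 14771 = 70818 J = 70.8 kJ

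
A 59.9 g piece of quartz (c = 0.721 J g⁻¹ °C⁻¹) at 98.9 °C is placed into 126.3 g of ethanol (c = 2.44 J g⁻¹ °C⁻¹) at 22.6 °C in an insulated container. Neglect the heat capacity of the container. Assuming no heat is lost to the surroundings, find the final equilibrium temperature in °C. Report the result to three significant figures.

T_f = 32.0 °C

Heat lost by quartz = heat gained by ethanol.
(59.9)(0.721)(98.9 − T) = (126.3)(2.44)(T − 22.6)
43.1879 (98.9 − T) = 308.172 (T − 22.6)
4271.3 − 43.1879 T = 308.172 T − 6964.7
11236.0 = 351.3599 T
T = 31.98 °C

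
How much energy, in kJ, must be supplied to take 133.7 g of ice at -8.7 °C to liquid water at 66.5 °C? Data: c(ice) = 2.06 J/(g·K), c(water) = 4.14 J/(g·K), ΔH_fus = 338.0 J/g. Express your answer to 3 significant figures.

q = 84.4 kJ

q1 (heat ice -8.7→0.0 °C): 133.7 × 2.06 × 8.7 = 2396 J
q2 (melt at 0 °C): 133.7 × 338.0 = 45191 J
q3 (heat water 0.0→66.5 °C): 133.7 × 4.14 × 66.5 = 36809 J
Total: 2396 + 45191 + 36809 = 84396 J = 84.4 kJ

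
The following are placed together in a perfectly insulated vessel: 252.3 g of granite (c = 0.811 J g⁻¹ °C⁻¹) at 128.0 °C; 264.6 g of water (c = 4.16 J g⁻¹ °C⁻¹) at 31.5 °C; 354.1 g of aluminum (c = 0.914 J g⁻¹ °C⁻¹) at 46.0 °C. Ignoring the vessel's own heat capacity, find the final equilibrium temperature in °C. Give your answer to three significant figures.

Σ mᵢcᵢ(T − Tᵢ) = 0  ⇒  T = Σ mᵢcᵢTᵢ / Σ mᵢcᵢ
Σ mᵢcᵢ = 252.3×0.811 + 264.6×4.16 + 354.1×0.914 = 1628.9987
Σ mᵢcᵢTᵢ = 204.6153×128.0 + 1100.736×31.5 + 323.6474×46.0 = 75752
T = 75752 / 1628.9987 = 46.50 °C

T_f = 46.5 °C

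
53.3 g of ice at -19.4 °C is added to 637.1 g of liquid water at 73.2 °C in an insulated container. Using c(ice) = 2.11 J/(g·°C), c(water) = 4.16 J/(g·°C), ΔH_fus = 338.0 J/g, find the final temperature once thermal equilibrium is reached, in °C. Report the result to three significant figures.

T_f = 60.5 °C

Heat to bring ice to 0 °C and melt it: q₁ = 53.3×2.11×19.4 + 53.3×338.0 = 20197 J
Heat the water can supply cooling to 0 °C: 637.1×4.16×73.2 = 194005 J > q₁, so all ice melts.
Energy balance: 637.1×4.16×(73.2 − T) = 20197 + 53.3×4.16×(T − 0)
2650.336(73.2 − T) = 20197 + 221.728 T
194005 − 20197 = 2872.064 T
T = 173808 / 2872.064 = 60.52 °C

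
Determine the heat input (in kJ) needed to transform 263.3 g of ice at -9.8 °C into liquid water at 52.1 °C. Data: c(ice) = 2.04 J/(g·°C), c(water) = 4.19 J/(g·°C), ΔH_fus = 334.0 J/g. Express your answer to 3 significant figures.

q1 (heat ice -9.8→0.0 °C): 263.3 × 2.04 × 9.8 = 5264 J
q2 (melt at 0 °C): 263.3 × 334.0 = 87942 J
q3 (heat water 0.0→52.1 °C): 263.3 × 4.19 × 52.1 = 57478 J
Total: 5264 + 87942 + 57478 = 150684 J = 151 kJ

q = 151 kJ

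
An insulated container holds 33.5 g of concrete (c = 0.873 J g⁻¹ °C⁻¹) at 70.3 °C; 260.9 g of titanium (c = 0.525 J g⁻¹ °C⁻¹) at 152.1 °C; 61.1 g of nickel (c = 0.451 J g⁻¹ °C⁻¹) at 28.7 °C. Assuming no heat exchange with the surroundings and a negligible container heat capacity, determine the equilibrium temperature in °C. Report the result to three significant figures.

T_f = 122 °C

Σ mᵢcᵢ(T − Tᵢ) = 0  ⇒  T = Σ mᵢcᵢTᵢ / Σ mᵢcᵢ
Σ mᵢcᵢ = 33.5×0.873 + 260.9×0.525 + 61.1×0.451 = 193.7741
Σ mᵢcᵢTᵢ = 29.2455×70.3 + 136.9725×152.1 + 27.5561×28.7 = 23680
T = 23680 / 193.7741 = 122.2 °C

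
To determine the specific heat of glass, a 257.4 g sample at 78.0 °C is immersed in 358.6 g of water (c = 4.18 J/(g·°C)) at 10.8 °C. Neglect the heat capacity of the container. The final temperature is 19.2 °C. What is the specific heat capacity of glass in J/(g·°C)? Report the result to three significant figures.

c = 0.832 J/(g·°C)

q_gained = (358.6 × 4.18) × (19.2 − 10.8) = 12590 J
q_lost = 257.4 × c × (78.0 − 19.2) = 15135.12 c
Set equal: c = 12590 / 15135.12 = 0.832 J/(g·°C)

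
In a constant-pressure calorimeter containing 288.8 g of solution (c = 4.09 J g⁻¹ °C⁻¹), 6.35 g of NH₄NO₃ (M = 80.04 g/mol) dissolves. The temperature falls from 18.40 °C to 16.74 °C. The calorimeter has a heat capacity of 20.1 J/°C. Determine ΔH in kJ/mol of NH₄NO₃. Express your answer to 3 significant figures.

|ΔT| = |16.74 − 18.40| = 1.66 °C
|q_surr| = (288.8 × 4.09 + 20.1) × 1.66 = 1201.292 × 1.66 = 1994 J
n(NH₄NO₃) = 6.35 / 80.04 = 0.07934 mol
Temperature fell, so q_rxn = +|q_surr| = 1.994 kJ
ΔH = q_rxn / n = 25.13 kJ/mol

ΔH = 25.1 kJ/mol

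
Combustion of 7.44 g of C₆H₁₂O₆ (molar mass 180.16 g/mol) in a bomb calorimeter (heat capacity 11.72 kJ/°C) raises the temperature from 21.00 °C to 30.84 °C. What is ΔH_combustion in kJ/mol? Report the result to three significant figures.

ΔH = -2790 kJ/mol

ΔT = 30.84 − 21.00 = 9.84 °C
q_cal = C_cal × ΔT = 11.72 × 9.84 = 115.3248 kJ
n = 7.44 / 180.16 = 0.04130 mol
q_rxn = −q_cal = -115.3248 kJ
ΔH = -115.3248 / 0.04130 = -2792 kJ/mol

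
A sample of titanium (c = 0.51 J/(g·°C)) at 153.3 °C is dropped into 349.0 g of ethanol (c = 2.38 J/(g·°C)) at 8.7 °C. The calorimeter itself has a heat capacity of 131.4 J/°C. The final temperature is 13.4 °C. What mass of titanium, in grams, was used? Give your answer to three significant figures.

m = 63.4 g

q_gained = (349.0 × 2.38 + 131.4) × (13.4 − 8.7) = 4521 J
q_lost = m × 0.51 × (153.3 − 13.4) = 71.349 m
m = 4521 / 71.349 = 63.4 g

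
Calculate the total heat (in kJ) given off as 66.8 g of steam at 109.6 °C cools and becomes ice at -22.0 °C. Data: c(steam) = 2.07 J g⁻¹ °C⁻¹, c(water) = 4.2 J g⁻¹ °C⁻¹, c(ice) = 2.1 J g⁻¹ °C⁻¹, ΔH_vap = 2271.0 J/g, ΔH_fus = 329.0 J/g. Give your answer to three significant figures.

q1 (cool steam 109.6→100 °C): 66.8 × 2.07 × 9.6 = 1327 J
q2 (condense at 100 °C): 66.8 × 2271.0 = 151703 J
q3 (cool water 100→0 °C): 66.8 × 4.2 × 100.0 = 28056 J
q4 (freeze at 0 °C): 66.8 × 329.0 = 21977 J
q5 (cool ice 0→-22.0 °C): 66.8 × 2.1 × 22.0 = 3086 J
Total: 1327 + 151703 + 28056 + 21977 + 3086 = 206149 J = 206 kJ

q = 206 kJ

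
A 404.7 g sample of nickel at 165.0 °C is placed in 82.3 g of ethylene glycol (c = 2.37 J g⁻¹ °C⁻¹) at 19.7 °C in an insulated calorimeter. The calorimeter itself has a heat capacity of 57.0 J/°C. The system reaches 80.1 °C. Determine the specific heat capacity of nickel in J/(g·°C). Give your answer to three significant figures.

c = 0.443 J/(g·°C)

q_gained = (82.3 × 2.37 + 57.0) × (80.1 − 19.7) = 15220 J
q_lost = 404.7 × c × (165.0 − 80.1) = 34359.03 c
Set equal: c = 15220 / 34359.03 = 0.443 J/(g·°C)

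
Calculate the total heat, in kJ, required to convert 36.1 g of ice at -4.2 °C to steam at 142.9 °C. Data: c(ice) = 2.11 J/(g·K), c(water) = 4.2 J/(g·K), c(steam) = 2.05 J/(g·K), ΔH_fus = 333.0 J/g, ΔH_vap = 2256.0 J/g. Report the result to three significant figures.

q = 112 kJ

q1 (heat ice -4.2→0.0 °C): 36.1 × 2.11 × 4.2 = 320 J
q2 (melt at 0 °C): 36.1 × 333.0 = 12021 J
q3 (heat water 0.0→100.0 °C): 36.1 × 4.2 × 100.0 = 15162 J
q4 (vaporize at 100 °C): 36.1 × 2256.0 = 81442 J
q5 (heat steam 100.0→142.9 °C): 36.1 × 2.05 × 42.9 = 3175 J
Total: 320 + 12021 + 15162 + 81442 + 3175 = 112120 J = 112 kJ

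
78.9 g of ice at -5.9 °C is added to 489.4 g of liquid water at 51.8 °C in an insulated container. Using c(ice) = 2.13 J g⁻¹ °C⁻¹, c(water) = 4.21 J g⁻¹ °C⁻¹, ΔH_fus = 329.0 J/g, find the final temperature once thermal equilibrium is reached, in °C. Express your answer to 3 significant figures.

T_f = 33.3 °C

Heat to bring ice to 0 °C and melt it: q₁ = 78.9×2.13×5.9 + 78.9×329.0 = 26950 J
Heat the water can supply cooling to 0 °C: 489.4×4.21×51.8 = 106727 J > q₁, so all ice melts.
Energy balance: 489.4×4.21×(51.8 − T) = 26950 + 78.9×4.21×(T − 0)
2060.374(51.8 − T) = 26950 + 332.169 T
106727 − 26950 = 2392.543 T
T = 79777 / 2392.543 = 33.34 °C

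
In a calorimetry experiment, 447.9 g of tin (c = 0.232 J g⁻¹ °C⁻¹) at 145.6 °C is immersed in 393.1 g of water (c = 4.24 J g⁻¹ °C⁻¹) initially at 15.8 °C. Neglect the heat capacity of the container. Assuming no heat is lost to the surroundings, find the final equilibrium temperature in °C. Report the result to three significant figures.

T_f = 23.4 °C

Heat lost by tin = heat gained by water.
(447.9)(0.232)(145.6 − T) = (393.1)(4.24)(T − 15.8)
103.9128 (145.6 − T) = 1666.744 (T − 15.8)
15130 − 103.9128 T = 1666.744 T − 26335
41465 = 1770.6568 T
T = 23.42 °C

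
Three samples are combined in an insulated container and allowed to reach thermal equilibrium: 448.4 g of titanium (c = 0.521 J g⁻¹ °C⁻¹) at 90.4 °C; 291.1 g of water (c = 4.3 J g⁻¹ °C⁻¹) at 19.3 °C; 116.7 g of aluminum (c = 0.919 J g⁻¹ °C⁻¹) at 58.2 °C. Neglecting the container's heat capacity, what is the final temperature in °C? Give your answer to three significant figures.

T_f = 32.3 °C

Σ mᵢcᵢ(T − Tᵢ) = 0  ⇒  T = Σ mᵢcᵢTᵢ / Σ mᵢcᵢ
Σ mᵢcᵢ = 448.4×0.521 + 291.1×4.3 + 116.7×0.919 = 1592.5937
Σ mᵢcᵢTᵢ = 233.6164×90.4 + 1251.73×19.3 + 107.2473×58.2 = 51519
T = 51519 / 1592.5937 = 32.349 °C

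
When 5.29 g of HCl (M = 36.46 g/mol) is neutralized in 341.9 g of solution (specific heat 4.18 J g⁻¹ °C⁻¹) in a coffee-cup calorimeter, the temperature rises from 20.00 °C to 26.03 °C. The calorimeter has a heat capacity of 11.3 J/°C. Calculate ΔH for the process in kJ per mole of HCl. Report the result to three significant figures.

|ΔT| = |26.03 − 20.00| = 6.03 °C
|q_surr| = (341.9 × 4.18 + 11.3) × 6.03 = 1440.442 × 6.03 = 8686 J
n(HCl) = 5.29 / 36.46 = 0.1451 mol
Temperature rose, so q_rxn = −|q_surr| = -8.686 kJ
ΔH = q_rxn / n = -59.86 kJ/mol

ΔH = -59.9 kJ/mol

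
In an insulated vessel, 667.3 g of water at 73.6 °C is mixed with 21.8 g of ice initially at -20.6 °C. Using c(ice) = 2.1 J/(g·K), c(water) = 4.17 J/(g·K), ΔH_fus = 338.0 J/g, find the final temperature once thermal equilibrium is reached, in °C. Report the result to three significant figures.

Heat to bring ice to 0 °C and melt it: q₁ = 21.8×2.1×20.6 + 21.8×338.0 = 8311.5 J
Heat the water can supply cooling to 0 °C: 667.3×4.17×73.6 = 204802 J > q₁, so all ice melts.
Energy balance: 667.3×4.17×(73.6 − T) = 8311.5 + 21.8×4.17×(T − 0)
2782.641(73.6 − T) = 8311.5 + 90.906 T
204802 − 8311.5 = 2873.547 T
T = 196490.5 / 2873.547 = 68.38 °C

T_f = 68.4 °C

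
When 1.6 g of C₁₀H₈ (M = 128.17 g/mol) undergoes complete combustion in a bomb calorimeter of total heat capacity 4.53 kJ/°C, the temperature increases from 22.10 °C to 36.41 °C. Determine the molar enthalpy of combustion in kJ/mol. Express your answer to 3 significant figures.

ΔT = 36.41 − 22.10 = 14.31 °C
q_cal = C_cal × ΔT = 4.53 × 14.31 = 64.8243 kJ
n = 1.6 / 128.17 = 0.01248 mol
q_rxn = −q_cal = -64.8243 kJ
ΔH = -64.8243 / 0.01248 = -5194 kJ/mol

ΔH = -5190 kJ/mol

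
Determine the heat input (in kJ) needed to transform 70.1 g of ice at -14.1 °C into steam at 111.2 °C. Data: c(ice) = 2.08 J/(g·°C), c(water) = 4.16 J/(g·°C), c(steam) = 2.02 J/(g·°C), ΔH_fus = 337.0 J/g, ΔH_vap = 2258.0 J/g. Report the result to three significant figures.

q = 215 kJ

q1 (heat ice -14.1→0.0 °C): 70.1 × 2.08 × 14.1 = 2056 J
q2 (melt at 0 °C): 70.1 × 337.0 = 23624 J
q3 (heat water 0.0→100.0 °C): 70.1 × 4.16 × 100.0 = 29162 J
q4 (vaporize at 100 °C): 70.1 × 2258.0 = 158286 J
q5 (heat steam 100.0→111.2 °C): 70.1 × 2.02 × 11.2 = 1586 J
Total: 2056 + 23624 + 29162 + 158286 + 1586 = 214714 J = 215 kJ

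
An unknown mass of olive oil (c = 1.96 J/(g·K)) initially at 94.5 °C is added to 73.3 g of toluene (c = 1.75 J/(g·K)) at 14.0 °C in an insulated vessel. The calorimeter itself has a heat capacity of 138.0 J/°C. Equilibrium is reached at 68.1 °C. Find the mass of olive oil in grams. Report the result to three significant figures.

m = 278 g

q_gained = (73.3 × 1.75 + 138.0) × (68.1 − 14.0) = 14410 J
q_lost = m × 1.96 × (94.5 − 68.1) = 51.744 m
m = 14410 / 51.744 = 278 g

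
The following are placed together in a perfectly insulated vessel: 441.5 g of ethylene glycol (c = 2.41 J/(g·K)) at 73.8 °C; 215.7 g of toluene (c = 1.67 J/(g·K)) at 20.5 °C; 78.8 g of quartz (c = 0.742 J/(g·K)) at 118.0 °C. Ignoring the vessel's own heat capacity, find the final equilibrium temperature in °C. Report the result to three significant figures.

T_f = 62.6 °C

Σ mᵢcᵢ(T − Tᵢ) = 0  ⇒  T = Σ mᵢcᵢTᵢ / Σ mᵢcᵢ
Σ mᵢcᵢ = 441.5×2.41 + 215.7×1.67 + 78.8×0.742 = 1482.7036
Σ mᵢcᵢTᵢ = 1064.015×73.8 + 360.219×20.5 + 58.4696×118.0 = 92808
T = 92808 / 1482.7036 = 62.59 °C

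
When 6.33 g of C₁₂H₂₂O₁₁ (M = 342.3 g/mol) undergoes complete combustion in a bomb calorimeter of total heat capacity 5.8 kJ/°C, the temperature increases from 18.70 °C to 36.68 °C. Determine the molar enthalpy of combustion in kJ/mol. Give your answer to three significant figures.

ΔH = -5640 kJ/mol

ΔT = 36.68 − 18.70 = 17.98 °C
q_cal = C_cal × ΔT = 5.8 × 17.98 = 104.284 kJ
n = 6.33 / 342.3 = 0.01849 mol
q_rxn = −q_cal = -104.284 kJ
ΔH = -104.284 / 0.01849 = -5640 kJ/mol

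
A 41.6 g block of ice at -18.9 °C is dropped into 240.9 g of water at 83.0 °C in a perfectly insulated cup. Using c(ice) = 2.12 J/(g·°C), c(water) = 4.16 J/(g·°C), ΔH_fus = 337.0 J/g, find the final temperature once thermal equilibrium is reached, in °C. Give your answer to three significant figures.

T_f = 57.4 °C

Heat to bring ice to 0 °C and melt it: q₁ = 41.6×2.12×18.9 + 41.6×337.0 = 15686 J
Heat the water can supply cooling to 0 °C: 240.9×4.16×83.0 = 83178.0 J > q₁, so all ice melts.
Energy balance: 240.9×4.16×(83.0 − T) = 15686 + 41.6×4.16×(T − 0)
1002.144(83.0 − T) = 15686 + 173.056 T
83178.0 − 15686 = 1175.200 T
T = 67492.0 / 1175.200 = 57.43 °C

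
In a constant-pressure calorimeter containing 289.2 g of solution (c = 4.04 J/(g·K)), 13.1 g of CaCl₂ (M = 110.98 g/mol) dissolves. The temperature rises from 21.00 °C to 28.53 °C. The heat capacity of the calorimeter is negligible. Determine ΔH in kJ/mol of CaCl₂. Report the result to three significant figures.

ΔH = -74.5 kJ/mol

|ΔT| = |28.53 − 21.00| = 7.53 °C
|q_surr| = (289.2 × 4.04) × 7.53 = 1168.368 × 7.53 = 8797.8 J
n(CaCl₂) = 13.1 / 110.98 = 0.11804 mol
Temperature rose, so q_rxn = −|q_surr| = -8.7978 kJ
ΔH = q_rxn / n = -74.53 kJ/mol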